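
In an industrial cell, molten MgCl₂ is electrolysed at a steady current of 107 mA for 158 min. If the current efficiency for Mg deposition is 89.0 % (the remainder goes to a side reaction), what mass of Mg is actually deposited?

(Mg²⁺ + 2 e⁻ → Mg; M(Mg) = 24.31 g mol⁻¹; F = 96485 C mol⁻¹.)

Q = I·t = 0.1070 × 9480.0 = 1014 C.
n(e⁻) = 1014/96485 = 0.01051 mol; theoretically n(Mg) = 0.01051/2 = 0.005257 mol, m_theo = 0.1278 g.
At 89.0 % efficiency, m_actual = 0.890 × 0.1278 = 0.114 g.

0.114 g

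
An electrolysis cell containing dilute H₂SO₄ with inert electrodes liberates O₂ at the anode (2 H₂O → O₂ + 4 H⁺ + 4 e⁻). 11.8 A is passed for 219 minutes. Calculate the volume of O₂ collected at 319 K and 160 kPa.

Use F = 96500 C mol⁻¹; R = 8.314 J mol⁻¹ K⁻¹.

Q = I·t = 11.80 A × 13140 s = 155100 C.
n(e⁻) = Q/F = 155100 / 96500 = 1.607 mol.
4 electrons are transferred per O₂ molecule, so n(O₂) = 1.607 / 4 = 0.4017 mol.
V = nRT/P = (0.4017 × 8.314 × 319) / (160 × 10³ Pa) = 0.00666 m³ = 6.66 L.

6.66 L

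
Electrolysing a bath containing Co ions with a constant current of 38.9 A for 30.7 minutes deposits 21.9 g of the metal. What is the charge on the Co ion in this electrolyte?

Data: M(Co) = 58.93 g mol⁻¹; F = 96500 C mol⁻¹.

+2

Q = I·t = 38.90 A × 1842.0 s = 71650 C, so n(e⁻) = 71650/96500 = 0.7425 mol.
n(Co) deposited = 21.9 / 58.93 = 0.3716 mol.
Electrons per atom = n(e⁻)/n(Co) = 0.7425 / 0.3716 = 2.00 ≈ 2, so the ion is Co²⁺.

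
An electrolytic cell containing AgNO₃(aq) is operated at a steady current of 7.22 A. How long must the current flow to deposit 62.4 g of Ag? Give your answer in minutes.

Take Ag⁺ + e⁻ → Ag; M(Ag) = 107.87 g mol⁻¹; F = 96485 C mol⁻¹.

129 min

n(Ag) = m/M = 62.4 / 107.87 = 0.5785 mol.
Each Ag atom requires 1 electron, so n(e⁻) = 1 × 0.5785 = 0.5785 mol.
Q = n(e⁻)·F = 0.5785 × 96485 = 55810 C.
t = Q/I = 55810 / 7.220 A = 7730 s = 129 min.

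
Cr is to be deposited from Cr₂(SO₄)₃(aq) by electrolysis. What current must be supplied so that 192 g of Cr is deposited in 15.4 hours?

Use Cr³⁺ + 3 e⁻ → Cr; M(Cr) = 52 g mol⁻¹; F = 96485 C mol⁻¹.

19.3 A

n(Cr) = 192 / 52 = 3.692 mol.
n(e⁻) = 3 × 3.692 = 11.08 mol.
Q = n(e⁻)·F = 11.08 × 96485 = 1069000 C.
I = Q/t = 1069000 / 55440 s = 19.3 A.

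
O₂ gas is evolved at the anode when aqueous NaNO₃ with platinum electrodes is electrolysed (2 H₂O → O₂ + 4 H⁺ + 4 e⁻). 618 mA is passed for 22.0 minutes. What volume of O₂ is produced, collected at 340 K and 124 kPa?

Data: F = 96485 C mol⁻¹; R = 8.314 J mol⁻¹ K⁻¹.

Q = I·t = 0.6180 A × 1320.0 s = 815.8 C.
n(e⁻) = Q/F = 815.8 / 96485 = 0.008455 mol.
4 electrons are transferred per O₂ molecule, so n(O₂) = 0.008455 / 4 = 0.002114 mol.
V = nRT/P = (0.002114 × 8.314 × 340) / (124 × 10³ Pa) = 4.82 × 10⁻⁵ m³ = 0.0482 L.

0.0482 L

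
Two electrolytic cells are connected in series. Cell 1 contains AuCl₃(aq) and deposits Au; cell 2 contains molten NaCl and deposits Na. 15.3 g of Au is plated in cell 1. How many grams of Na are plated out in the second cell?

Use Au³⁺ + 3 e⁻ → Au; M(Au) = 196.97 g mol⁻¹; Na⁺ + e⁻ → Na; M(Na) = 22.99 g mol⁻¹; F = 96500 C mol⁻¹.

5.36 g

n(Au) = 15.3 / 196.97 = 0.07768 mol.
Since Au³⁺ + 3 e⁻ → Au, n(e⁻) passed = 3 × 0.07768 = 0.2330 mol.
Cells in series carry the same charge, so the same 0.2330 mol of electrons passes through cell 2.
Na⁺ + e⁻ → Na, so n(Na) = 0.2330 / 1 = 0.2330 mol.
m(Na) = 0.2330 × 22.99 = 5.36 g.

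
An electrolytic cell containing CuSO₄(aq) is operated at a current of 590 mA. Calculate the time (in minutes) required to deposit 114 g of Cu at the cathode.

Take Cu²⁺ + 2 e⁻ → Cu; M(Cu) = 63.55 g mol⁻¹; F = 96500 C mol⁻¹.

n(Cu) = m/M = 114 / 63.55 = 1.794 mol.
Each Cu atom requires 2 electrons, so n(e⁻) = 2 × 1.794 = 3.588 mol.
Q = n(e⁻)·F = 3.588 × 96500 = 346200 C.
t = Q/I = 346200 / 0.5900 A = 586800 s = 9780 min.

9780 min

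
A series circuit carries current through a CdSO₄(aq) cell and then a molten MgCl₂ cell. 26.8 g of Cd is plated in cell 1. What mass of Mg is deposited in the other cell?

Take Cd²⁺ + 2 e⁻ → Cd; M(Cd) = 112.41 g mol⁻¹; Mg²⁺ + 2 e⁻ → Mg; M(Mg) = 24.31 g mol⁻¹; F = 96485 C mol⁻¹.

5.80 g

n(Cd) = 26.8 / 112.41 = 0.2384 mol.
Since Cd²⁺ + 2 e⁻ → Cd, n(e⁻) passed = 2 × 0.2384 = 0.4768 mol.
Cells in series carry the same charge, so the same 0.4768 mol of electrons passes through cell 2.
Mg²⁺ + 2 e⁻ → Mg, so n(Mg) = 0.4768 / 2 = 0.2384 mol.
m(Mg) = 0.2384 × 24.31 = 5.80 g.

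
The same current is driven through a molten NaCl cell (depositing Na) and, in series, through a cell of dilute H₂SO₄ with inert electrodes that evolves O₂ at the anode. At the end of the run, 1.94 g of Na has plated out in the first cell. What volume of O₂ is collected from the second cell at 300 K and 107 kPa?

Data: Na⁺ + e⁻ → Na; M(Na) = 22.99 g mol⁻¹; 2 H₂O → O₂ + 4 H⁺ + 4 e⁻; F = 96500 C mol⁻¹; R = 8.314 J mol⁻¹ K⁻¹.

0.492 L

n(Na) = 1.94 / 22.99 = 0.08438 mol, so n(e⁻) = 1 × 0.08438 = 0.08438 mol.
The cells are in series, so the same 0.08438 mol of electrons passes through the second cell.
2 H₂O → O₂ + 4 H⁺ + 4 e⁻ — 4 mol e⁻ per mol O₂, so n(O₂) = 0.08438/4 = 0.02110 mol.
V = nRT/P = (0.02110 × 8.314 × 300) / (107 × 10³) = 4.92 × 10⁻⁴ m³ = 0.492 L.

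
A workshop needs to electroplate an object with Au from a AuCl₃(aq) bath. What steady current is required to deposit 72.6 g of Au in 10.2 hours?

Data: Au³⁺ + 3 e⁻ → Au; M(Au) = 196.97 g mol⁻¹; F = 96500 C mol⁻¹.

n(Au) = 72.6 / 196.97 = 0.3686 mol.
n(e⁻) = 3 × 0.3686 = 1.106 mol.
Q = n(e⁻)·F = 1.106 × 96500 = 106700 C.
I = Q/t = 106700 / 36720 s = 2.91 A.

2.91 A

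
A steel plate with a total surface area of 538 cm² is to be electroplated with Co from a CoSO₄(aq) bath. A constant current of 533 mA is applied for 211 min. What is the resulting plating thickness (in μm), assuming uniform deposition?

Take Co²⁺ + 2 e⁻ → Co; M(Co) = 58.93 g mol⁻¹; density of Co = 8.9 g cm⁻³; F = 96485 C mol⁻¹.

Q = I·t = 0.5330 × 12660 = 6748 C; n(e⁻) = 0.06994 mol.
n(Co) = n(e⁻)/2 = 0.03497 mol, so m = 0.03497 × 58.93 = 2.061 g.
Volume = m/ρ = 2.061 / 8.9 = 0.2315 cm³.
Thickness = V/A = 0.2315 / 538 = 4.30 × 10⁻⁴ cm = 4.30 μm.

4.30 μm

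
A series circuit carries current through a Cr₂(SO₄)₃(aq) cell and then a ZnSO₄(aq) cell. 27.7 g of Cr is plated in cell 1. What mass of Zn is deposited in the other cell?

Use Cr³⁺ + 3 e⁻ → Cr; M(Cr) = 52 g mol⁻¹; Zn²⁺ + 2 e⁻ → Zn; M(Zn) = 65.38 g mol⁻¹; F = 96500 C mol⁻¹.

n(Cr) = 27.7 / 52 = 0.5327 mol.
Since Cr³⁺ + 3 e⁻ → Cr, n(e⁻) passed = 3 × 0.5327 = 1.598 mol.
Cells in series carry the same charge, so the same 1.598 mol of electrons passes through cell 2.
Zn²⁺ + 2 e⁻ → Zn, so n(Zn) = 1.598 / 2 = 0.7990 mol.
m(Zn) = 0.7990 × 65.38 = 52.2 g.

52.2 g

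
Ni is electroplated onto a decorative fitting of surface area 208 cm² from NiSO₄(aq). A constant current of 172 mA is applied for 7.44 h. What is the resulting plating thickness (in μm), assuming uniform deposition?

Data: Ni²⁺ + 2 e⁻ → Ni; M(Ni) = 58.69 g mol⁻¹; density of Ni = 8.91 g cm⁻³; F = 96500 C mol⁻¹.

Q = I·t = 0.1720 × 26784 = 4607 C; n(e⁻) = 0.04774 mol.
n(Ni) = n(e⁻)/2 = 0.02387 mol, so m = 0.02387 × 58.69 = 1.401 g.
Volume = m/ρ = 1.401 / 8.91 = 0.1572 cm³.
Thickness = V/A = 0.1572 / 208 = 7.56 × 10⁻⁴ cm = 7.56 μm.

7.56 μm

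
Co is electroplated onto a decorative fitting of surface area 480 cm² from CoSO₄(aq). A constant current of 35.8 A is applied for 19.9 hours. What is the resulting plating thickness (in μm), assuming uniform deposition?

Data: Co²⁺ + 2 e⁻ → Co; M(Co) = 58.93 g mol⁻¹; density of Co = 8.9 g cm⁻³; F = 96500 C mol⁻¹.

1830 μm

Q = I·t = 35.80 × 71640 = 2565000 C; n(e⁻) = 26.58 mol.
n(Co) = n(e⁻)/2 = 13.29 mol, so m = 13.29 × 58.93 = 783.1 g.
Volume = m/ρ = 783.1 / 8.9 = 87.99 cm³.
Thickness = V/A = 87.99 / 480 = 0.183 cm = 1830 μm.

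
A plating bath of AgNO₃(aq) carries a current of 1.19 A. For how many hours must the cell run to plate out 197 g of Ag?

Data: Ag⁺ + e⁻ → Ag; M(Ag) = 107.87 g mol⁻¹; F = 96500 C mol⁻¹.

n(Ag) = m/M = 197 / 107.87 = 1.826 mol.
Each Ag atom requires 1 electron, so n(e⁻) = 1 × 1.826 = 1.826 mol.
Q = n(e⁻)·F = 1.826 × 96500 = 176200 C.
t = Q/I = 176200 / 1.190 A = 148100 s = 41.1 h.

41.1 h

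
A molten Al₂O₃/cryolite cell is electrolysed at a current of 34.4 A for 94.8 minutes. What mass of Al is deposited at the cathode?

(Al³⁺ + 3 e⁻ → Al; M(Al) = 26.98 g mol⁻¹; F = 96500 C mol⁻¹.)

18.2 g

Q = I·t = 34.40 A × 5688.0 s = 195700 C.
n(e⁻) = Q/F = 195700 / 96500 = 2.028 mol.
Al³⁺ + 3 e⁻ → Al, so n(Al) = n(e⁻)/3 = 0.6759 mol.
m = n·M = 0.6759 × 26.98 = 18.2 g.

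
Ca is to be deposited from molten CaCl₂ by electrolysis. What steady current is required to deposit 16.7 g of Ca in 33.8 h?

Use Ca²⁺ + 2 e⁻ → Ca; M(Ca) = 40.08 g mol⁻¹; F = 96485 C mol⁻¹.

0.661 A

n(Ca) = 16.7 / 40.08 = 0.4167 mol.
n(e⁻) = 2 × 0.4167 = 0.8333 mol.
Q = n(e⁻)·F = 0.8333 × 96485 = 80400 C.
I = Q/t = 80400 / 121680 s = 0.661 A.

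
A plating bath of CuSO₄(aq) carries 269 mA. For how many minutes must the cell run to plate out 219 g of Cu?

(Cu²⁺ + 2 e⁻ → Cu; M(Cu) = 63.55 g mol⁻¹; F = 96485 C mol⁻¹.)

41200 min

n(Cu) = m/M = 219 / 63.55 = 3.446 mol.
Each Cu atom requires 2 electrons, so n(e⁻) = 2 × 3.446 = 6.892 mol.
Q = n(e⁻)·F = 6.892 × 96485 = 665000 C.
t = Q/I = 665000 / 0.2690 A = 2472000 s = 41200 min.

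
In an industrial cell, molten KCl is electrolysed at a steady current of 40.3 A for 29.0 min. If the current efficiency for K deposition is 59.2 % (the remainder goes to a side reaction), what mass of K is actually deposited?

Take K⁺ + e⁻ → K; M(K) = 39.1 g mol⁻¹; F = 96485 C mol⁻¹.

16.8 g

Q = I·t = 40.30 × 1740.0 = 70120 C.
n(e⁻) = 70120/96485 = 0.7268 mol; theoretically n(K) = 0.7268/1 = 0.7268 mol, m_theo = 28.42 g.
At 59.2 % efficiency, m_actual = 0.592 × 28.42 = 16.8 g.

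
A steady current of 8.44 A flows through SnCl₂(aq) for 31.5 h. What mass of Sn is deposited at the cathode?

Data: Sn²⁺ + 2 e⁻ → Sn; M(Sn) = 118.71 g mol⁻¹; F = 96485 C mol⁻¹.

Q = I·t = 8.440 A × 113400 s = 957100 C.
n(e⁻) = Q/F = 957100 / 96485 = 9.920 mol.
Sn²⁺ + 2 e⁻ → Sn, so n(Sn) = n(e⁻)/2 = 4.960 mol.
m = n·M = 4.960 × 118.71 = 589 g.

589 g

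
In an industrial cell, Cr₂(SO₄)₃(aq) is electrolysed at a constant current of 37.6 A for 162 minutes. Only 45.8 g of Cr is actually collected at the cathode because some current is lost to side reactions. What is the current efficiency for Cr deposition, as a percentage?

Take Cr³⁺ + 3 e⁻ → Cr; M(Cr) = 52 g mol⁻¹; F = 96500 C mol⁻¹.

69.8 %

Q = I·t = 37.60 × 9720.0 = 365500 C; n(e⁻) = 365500/96500 = 3.787 mol.
Theoretical n(Cr) = n(e⁻)/3 = 1.262 mol, i.e. m_theo = 1.262 × 52 = 65.65 g.
Efficiency = m_actual / m_theo = 45.8 / 65.65 = 69.8 %.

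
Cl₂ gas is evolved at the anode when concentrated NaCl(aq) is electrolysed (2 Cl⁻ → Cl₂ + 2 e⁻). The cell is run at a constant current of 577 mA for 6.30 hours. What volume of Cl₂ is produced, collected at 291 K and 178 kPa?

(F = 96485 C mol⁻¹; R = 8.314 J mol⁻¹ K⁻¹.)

Q = I·t = 0.5770 A × 22680 s = 13090 C.
n(e⁻) = Q/F = 13090 / 96485 = 0.1356 mol.
2 electrons are transferred per Cl₂ molecule, so n(Cl₂) = 0.1356 / 2 = 0.06782 mol.
V = nRT/P = (0.06782 × 8.314 × 291) / (178 × 10³ Pa) = 9.22 × 10⁻⁴ m³ = 0.922 L.

0.922 L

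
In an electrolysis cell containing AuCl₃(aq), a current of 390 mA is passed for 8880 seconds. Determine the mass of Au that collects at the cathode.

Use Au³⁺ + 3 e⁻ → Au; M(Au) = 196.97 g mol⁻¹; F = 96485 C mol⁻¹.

Q = I·t = 0.3900 A × 8880.0 s = 3463 C.
n(e⁻) = Q/F = 3463 / 96485 = 0.03589 mol.
Au³⁺ + 3 e⁻ → Au, so n(Au) = n(e⁻)/3 = 0.01196 mol.
m = n·M = 0.01196 × 196.97 = 2.36 g.

2.36 g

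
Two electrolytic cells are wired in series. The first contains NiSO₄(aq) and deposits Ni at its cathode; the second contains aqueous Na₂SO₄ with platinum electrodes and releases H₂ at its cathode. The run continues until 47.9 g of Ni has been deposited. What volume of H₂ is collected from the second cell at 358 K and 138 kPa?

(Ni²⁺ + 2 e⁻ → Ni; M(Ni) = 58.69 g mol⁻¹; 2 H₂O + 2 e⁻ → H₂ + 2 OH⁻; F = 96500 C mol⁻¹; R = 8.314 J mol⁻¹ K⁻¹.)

17.6 L

n(Ni) = 47.9 / 58.69 = 0.8162 mol, so n(e⁻) = 2 × 0.8162 = 1.632 mol.
The cells are in series, so the same 1.632 mol of electrons passes through the second cell.
2 H₂O + 2 e⁻ → H₂ + 2 OH⁻ — 2 mol e⁻ per mol H₂, so n(H₂) = 1.632/2 = 0.8162 mol.
V = nRT/P = (0.8162 × 8.314 × 358) / (138 × 10³) = 0.0176 m³ = 17.6 L.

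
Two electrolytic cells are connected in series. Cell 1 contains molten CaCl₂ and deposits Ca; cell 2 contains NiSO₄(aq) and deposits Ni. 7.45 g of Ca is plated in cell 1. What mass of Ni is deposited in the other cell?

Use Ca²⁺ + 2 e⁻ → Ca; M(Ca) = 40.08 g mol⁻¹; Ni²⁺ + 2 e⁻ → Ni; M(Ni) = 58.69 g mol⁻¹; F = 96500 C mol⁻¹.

n(Ca) = 7.45 / 40.08 = 0.1859 mol.
Since Ca²⁺ + 2 e⁻ → Ca, n(e⁻) passed = 2 × 0.1859 = 0.3718 mol.
Cells in series carry the same charge, so the same 0.3718 mol of electrons passes through cell 2.
Ni²⁺ + 2 e⁻ → Ni, so n(Ni) = 0.3718 / 2 = 0.1859 mol.
m(Ni) = 0.1859 × 58.69 = 10.9 g.

10.9 g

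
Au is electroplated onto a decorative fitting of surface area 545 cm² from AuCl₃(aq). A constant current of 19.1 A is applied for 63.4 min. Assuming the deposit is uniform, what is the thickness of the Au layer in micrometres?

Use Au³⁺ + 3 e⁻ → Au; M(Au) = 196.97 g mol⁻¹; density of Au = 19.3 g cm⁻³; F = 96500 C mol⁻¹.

47.0 μm

Q = I·t = 19.10 × 3804.0 = 72660 C; n(e⁻) = 0.7529 mol.
n(Au) = n(e⁻)/3 = 0.2510 mol, so m = 0.2510 × 196.97 = 49.43 g.
Volume = m/ρ = 49.43 / 19.3 = 2.561 cm³.
Thickness = V/A = 2.561 / 545 = 0.00470 cm = 47.0 μm.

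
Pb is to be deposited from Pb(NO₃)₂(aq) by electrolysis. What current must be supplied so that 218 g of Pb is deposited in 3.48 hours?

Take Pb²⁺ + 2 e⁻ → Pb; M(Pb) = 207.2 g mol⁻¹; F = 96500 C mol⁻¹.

16.2 A

n(Pb) = 218 / 207.2 = 1.052 mol.
n(e⁻) = 2 × 1.052 = 2.104 mol.
Q = n(e⁻)·F = 2.104 × 96500 = 203100 C.
I = Q/t = 203100 / 12528 s = 16.2 A.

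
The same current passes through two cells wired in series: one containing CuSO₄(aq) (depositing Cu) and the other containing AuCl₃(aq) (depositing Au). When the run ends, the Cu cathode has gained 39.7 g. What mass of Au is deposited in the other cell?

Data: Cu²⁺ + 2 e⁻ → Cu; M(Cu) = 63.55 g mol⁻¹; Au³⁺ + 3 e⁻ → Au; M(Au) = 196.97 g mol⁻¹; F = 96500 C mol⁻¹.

82.0 g

n(Cu) = 39.7 / 63.55 = 0.6247 mol.
Since Cu²⁺ + 2 e⁻ → Cu, n(e⁻) passed = 2 × 0.6247 = 1.249 mol.
Cells in series carry the same charge, so the same 1.249 mol of electrons passes through cell 2.
Au³⁺ + 3 e⁻ → Au, so n(Au) = 1.249 / 3 = 0.4165 mol.
m(Au) = 0.4165 × 196.97 = 82.0 g.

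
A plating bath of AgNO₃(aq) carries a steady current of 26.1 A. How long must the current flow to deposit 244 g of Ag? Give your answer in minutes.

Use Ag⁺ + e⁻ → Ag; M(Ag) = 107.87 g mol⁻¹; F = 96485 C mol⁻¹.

139 min

n(Ag) = m/M = 244 / 107.87 = 2.262 mol.
Each Ag atom requires 1 electron, so n(e⁻) = 1 × 2.262 = 2.262 mol.
Q = n(e⁻)·F = 2.262 × 96485 = 218200 C.
t = Q/I = 218200 / 26.10 A = 8362 s = 139 min.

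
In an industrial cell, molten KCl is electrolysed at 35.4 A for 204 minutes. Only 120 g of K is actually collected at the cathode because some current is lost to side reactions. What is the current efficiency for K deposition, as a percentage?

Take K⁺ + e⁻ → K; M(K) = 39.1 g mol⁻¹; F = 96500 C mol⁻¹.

Q = I·t = 35.40 × 12240 = 433300 C; n(e⁻) = 433300/96500 = 4.490 mol.
Theoretical n(K) = n(e⁻)/1 = 4.490 mol, i.e. m_theo = 4.490 × 39.1 = 175.6 g.
Efficiency = m_actual / m_theo = 120 / 175.6 = 68.4 %.

68.4 %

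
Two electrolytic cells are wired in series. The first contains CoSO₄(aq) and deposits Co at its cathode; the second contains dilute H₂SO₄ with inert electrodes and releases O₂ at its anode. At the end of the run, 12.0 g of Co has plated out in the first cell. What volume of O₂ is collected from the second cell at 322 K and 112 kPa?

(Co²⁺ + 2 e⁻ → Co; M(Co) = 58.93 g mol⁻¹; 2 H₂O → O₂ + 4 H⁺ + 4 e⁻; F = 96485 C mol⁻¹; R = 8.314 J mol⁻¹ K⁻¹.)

n(Co) = 12.0 / 58.93 = 0.2036 mol, so n(e⁻) = 2 × 0.2036 = 0.4073 mol.
The cells are in series, so the same 0.4073 mol of electrons passes through the second cell.
2 H₂O → O₂ + 4 H⁺ + 4 e⁻ — 4 mol e⁻ per mol O₂, so n(O₂) = 0.4073/4 = 0.1018 mol.
V = nRT/P = (0.1018 × 8.314 × 322) / (112 × 10³) = 0.00243 m³ = 2.43 L.

2.43 L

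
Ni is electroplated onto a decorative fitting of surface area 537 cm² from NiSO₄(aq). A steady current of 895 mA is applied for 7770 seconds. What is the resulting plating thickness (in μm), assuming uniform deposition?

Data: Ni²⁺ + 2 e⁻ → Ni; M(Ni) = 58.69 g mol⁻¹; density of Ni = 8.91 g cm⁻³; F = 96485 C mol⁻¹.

4.42 μm

Q = I·t = 0.8950 × 7770.0 = 6954 C; n(e⁻) = 0.07207 mol.
n(Ni) = n(e⁻)/2 = 0.03604 mol, so m = 0.03604 × 58.69 = 2.115 g.
Volume = m/ρ = 2.115 / 8.91 = 0.2374 cm³.
Thickness = V/A = 0.2374 / 537 = 4.42 × 10⁻⁴ cm = 4.42 μm.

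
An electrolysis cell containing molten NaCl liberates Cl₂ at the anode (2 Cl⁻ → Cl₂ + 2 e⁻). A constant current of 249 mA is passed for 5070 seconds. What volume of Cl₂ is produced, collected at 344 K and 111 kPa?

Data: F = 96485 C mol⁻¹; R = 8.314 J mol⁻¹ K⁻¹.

Q = I·t = 0.2490 A × 5070.0 s = 1262 C.
n(e⁻) = Q/F = 1262 / 96485 = 0.01308 mol.
2 electrons are transferred per Cl₂ molecule, so n(Cl₂) = 0.01308 / 2 = 0.006542 mol.
V = nRT/P = (0.006542 × 8.314 × 344) / (111 × 10³ Pa) = 1.69 × 10⁻⁴ m³ = 0.169 L.

0.169 L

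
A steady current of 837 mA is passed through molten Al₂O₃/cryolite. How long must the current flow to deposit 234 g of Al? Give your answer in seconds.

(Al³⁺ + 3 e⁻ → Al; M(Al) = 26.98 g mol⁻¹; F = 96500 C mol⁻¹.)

3.00 × 10⁶ s

n(Al) = m/M = 234 / 26.98 = 8.673 mol.
Each Al atom requires 3 electrons, so n(e⁻) = 3 × 8.673 = 26.02 mol.
Q = n(e⁻)·F = 26.02 × 96500 = 2511000 C.
t = Q/I = 2511000 / 0.8370 A = 3000000 s.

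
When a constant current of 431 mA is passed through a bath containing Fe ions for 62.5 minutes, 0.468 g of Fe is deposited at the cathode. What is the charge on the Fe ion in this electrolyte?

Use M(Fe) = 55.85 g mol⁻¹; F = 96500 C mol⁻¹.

Q = I·t = 0.4310 A × 3750.0 s = 1616 C, so n(e⁻) = 1616/96500 = 0.01675 mol.
n(Fe) deposited = 0.468 / 55.85 = 0.008380 mol.
Electrons per atom = n(e⁻)/n(Fe) = 0.01675 / 0.008380 = 2.00 ≈ 2, so the ion is Fe²⁺.

+2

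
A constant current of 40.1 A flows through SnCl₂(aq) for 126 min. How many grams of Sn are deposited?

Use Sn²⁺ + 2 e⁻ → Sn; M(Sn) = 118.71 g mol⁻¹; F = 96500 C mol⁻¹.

186 g

Q = I·t = 40.10 A × 7560.0 s = 303200 C.
n(e⁻) = Q/F = 303200 / 96500 = 3.142 mol.
Sn²⁺ + 2 e⁻ → Sn, so n(Sn) = n(e⁻)/2 = 1.571 mol.
m = n·M = 1.571 × 118.71 = 186 g.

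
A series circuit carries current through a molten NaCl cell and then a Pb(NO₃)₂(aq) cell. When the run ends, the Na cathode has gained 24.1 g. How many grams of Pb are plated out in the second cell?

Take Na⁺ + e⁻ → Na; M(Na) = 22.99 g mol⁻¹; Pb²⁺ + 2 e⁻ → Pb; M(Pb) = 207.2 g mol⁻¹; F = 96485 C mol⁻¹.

109 g

n(Na) = 24.1 / 22.99 = 1.048 mol.
Since Na⁺ + e⁻ → Na, n(e⁻) passed = 1 × 1.048 = 1.048 mol.
Cells in series carry the same charge, so the same 1.048 mol of electrons passes through cell 2.
Pb²⁺ + 2 e⁻ → Pb, so n(Pb) = 1.048 / 2 = 0.5241 mol.
m(Pb) = 0.5241 × 207.2 = 109 g.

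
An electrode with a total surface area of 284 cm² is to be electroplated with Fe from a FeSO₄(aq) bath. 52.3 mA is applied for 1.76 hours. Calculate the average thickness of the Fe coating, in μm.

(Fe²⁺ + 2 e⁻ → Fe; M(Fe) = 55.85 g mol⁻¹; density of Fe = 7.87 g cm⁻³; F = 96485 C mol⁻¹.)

Q = I·t = 0.05230 × 6336.0 = 331.4 C; n(e⁻) = 0.003434 mol.
n(Fe) = n(e⁻)/2 = 0.001717 mol, so m = 0.001717 × 55.85 = 0.09591 g.
Volume = m/ρ = 0.09591 / 7.87 = 0.01219 cm³.
Thickness = V/A = 0.01219 / 284 = 4.29 × 10⁻⁵ cm = 0.429 μm.

0.429 μm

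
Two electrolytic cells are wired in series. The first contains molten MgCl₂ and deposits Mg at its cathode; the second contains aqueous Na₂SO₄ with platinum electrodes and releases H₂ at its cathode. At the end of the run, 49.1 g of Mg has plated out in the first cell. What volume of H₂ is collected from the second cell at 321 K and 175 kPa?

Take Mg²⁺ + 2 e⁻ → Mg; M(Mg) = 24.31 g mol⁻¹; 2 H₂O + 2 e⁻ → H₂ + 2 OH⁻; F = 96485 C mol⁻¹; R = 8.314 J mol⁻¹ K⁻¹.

30.8 L

n(Mg) = 49.1 / 24.31 = 2.020 mol, so n(e⁻) = 2 × 2.020 = 4.039 mol.
The cells are in series, so the same 4.039 mol of electrons passes through the second cell.
2 H₂O + 2 e⁻ → H₂ + 2 OH⁻ — 2 mol e⁻ per mol H₂, so n(H₂) = 4.039/2 = 2.020 mol.
V = nRT/P = (2.020 × 8.314 × 321) / (175 × 10³) = 0.0308 m³ = 30.8 L.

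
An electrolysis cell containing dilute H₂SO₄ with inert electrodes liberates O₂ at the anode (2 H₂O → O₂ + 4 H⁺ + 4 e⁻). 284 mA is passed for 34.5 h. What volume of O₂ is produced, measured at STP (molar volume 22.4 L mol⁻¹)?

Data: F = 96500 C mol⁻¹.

2.05 L

Q = I·t = 0.2840 A × 124200 s = 35270 C.
n(e⁻) = Q/F = 35270 / 96500 = 0.3655 mol.
4 electrons are transferred per O₂ molecule, so n(O₂) = 0.3655 / 4 = 0.09138 mol.
V = n × V_m = 0.09138 × 22.4 = 2.05 L.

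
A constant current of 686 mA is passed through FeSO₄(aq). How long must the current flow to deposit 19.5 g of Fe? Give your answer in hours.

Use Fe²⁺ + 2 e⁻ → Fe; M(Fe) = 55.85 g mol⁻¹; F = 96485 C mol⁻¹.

n(Fe) = m/M = 19.5 / 55.85 = 0.3491 mol.
Each Fe atom requires 2 electrons, so n(e⁻) = 2 × 0.3491 = 0.6983 mol.
Q = n(e⁻)·F = 0.6983 × 96485 = 67380 C.
t = Q/I = 67380 / 0.6860 A = 98210 s = 27.3 h.

27.3 h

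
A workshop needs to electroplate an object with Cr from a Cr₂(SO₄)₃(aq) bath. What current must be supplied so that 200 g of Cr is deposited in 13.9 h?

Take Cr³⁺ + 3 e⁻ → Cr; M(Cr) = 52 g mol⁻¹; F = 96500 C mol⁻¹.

22.3 A

n(Cr) = 200 / 52 = 3.846 mol.
n(e⁻) = 3 × 3.846 = 11.54 mol.
Q = n(e⁻)·F = 11.54 × 96500 = 1113000 C.
I = Q/t = 1113000 / 50040 s = 22.3 A.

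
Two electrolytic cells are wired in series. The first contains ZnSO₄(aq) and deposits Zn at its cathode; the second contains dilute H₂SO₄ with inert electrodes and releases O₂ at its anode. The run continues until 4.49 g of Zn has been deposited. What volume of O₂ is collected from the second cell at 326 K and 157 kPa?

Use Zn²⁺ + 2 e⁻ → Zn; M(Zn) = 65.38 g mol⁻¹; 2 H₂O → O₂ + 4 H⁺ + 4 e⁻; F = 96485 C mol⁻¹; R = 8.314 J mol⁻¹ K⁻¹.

n(Zn) = 4.49 / 65.38 = 0.06868 mol, so n(e⁻) = 2 × 0.06868 = 0.1374 mol.
The cells are in series, so the same 0.1374 mol of electrons passes through the second cell.
2 H₂O → O₂ + 4 H⁺ + 4 e⁻ — 4 mol e⁻ per mol O₂, so n(O₂) = 0.1374/4 = 0.03434 mol.
V = nRT/P = (0.03434 × 8.314 × 326) / (157 × 10³) = 5.93 × 10⁻⁴ m³ = 0.593 L.

0.593 L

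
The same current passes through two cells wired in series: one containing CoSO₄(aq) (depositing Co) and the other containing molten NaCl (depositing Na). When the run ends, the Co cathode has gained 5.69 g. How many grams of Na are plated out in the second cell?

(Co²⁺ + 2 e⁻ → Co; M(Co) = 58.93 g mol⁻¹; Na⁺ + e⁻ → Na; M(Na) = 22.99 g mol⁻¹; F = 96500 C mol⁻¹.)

n(Co) = 5.69 / 58.93 = 0.09656 mol.
Since Co²⁺ + 2 e⁻ → Co, n(e⁻) passed = 2 × 0.09656 = 0.1931 mol.
Cells in series carry the same charge, so the same 0.1931 mol of electrons passes through cell 2.
Na⁺ + e⁻ → Na, so n(Na) = 0.1931 / 1 = 0.1931 mol.
m(Na) = 0.1931 × 22.99 = 4.44 g.

4.44 g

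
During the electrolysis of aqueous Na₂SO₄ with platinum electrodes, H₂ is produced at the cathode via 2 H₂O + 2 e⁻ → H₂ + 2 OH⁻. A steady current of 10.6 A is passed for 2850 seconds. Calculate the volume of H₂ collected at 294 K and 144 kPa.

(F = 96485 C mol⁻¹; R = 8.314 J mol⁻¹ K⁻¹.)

Q = I·t = 10.60 A × 2850.0 s = 30210 C.
n(e⁻) = Q/F = 30210 / 96485 = 0.3131 mol.
2 electrons are transferred per H₂ molecule, so n(H₂) = 0.3131 / 2 = 0.1566 mol.
V = nRT/P = (0.1566 × 8.314 × 294) / (144 × 10³ Pa) = 0.00266 m³ = 2.66 L.

2.66 L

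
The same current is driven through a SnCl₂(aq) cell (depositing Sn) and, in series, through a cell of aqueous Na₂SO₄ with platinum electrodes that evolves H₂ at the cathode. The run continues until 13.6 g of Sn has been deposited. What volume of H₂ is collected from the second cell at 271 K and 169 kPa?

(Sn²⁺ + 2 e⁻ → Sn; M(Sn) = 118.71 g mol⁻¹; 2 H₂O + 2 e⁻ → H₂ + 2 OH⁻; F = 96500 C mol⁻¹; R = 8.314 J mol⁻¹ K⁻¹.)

1.53 L

n(Sn) = 13.6 / 118.71 = 0.1146 mol, so n(e⁻) = 2 × 0.1146 = 0.2291 mol.
The cells are in series, so the same 0.2291 mol of electrons passes through the second cell.
2 H₂O + 2 e⁻ → H₂ + 2 OH⁻ — 2 mol e⁻ per mol H₂, so n(H₂) = 0.2291/2 = 0.1146 mol.
V = nRT/P = (0.1146 × 8.314 × 271) / (169 × 10³) = 0.00153 m³ = 1.53 L.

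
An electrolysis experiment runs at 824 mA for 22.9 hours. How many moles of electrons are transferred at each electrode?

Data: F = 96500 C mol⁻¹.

Q = I·t = 0.8240 A × 82440 s = 67930 C.
n(e⁻) = Q/F = 67930 / 96500 = 0.704 mol.

0.704 mol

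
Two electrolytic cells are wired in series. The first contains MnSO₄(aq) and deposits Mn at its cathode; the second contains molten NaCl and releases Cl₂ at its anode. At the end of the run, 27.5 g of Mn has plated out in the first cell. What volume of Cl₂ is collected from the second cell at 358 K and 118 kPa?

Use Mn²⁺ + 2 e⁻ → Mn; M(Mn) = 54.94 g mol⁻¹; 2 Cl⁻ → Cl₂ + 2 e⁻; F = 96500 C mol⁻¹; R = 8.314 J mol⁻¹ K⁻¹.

12.6 L

n(Mn) = 27.5 / 54.94 = 0.5005 mol, so n(e⁻) = 2 × 0.5005 = 1.001 mol.
The cells are in series, so the same 1.001 mol of electrons passes through the second cell.
2 Cl⁻ → Cl₂ + 2 e⁻ — 2 mol e⁻ per mol Cl₂, so n(Cl₂) = 1.001/2 = 0.5005 mol.
V = nRT/P = (0.5005 × 8.314 × 358) / (118 × 10³) = 0.0126 m³ = 12.6 L.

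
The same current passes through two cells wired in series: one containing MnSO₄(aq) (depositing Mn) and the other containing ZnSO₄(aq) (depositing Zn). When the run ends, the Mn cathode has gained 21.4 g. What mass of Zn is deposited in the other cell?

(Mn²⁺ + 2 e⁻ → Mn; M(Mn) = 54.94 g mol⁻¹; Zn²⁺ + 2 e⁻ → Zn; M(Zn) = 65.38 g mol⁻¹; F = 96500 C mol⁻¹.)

n(Mn) = 21.4 / 54.94 = 0.3895 mol.
Since Mn²⁺ + 2 e⁻ → Mn, n(e⁻) passed = 2 × 0.3895 = 0.7790 mol.
Cells in series carry the same charge, so the same 0.7790 mol of electrons passes through cell 2.
Zn²⁺ + 2 e⁻ → Zn, so n(Zn) = 0.7790 / 2 = 0.3895 mol.
m(Zn) = 0.3895 × 65.38 = 25.5 g.

25.5 g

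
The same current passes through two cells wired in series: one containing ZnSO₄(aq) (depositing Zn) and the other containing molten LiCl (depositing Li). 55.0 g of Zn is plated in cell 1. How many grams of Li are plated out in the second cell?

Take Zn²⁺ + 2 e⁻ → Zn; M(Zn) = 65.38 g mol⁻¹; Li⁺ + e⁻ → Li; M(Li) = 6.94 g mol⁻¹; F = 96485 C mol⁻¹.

n(Zn) = 55.0 / 65.38 = 0.8412 mol.
Since Zn²⁺ + 2 e⁻ → Zn, n(e⁻) passed = 2 × 0.8412 = 1.682 mol.
Cells in series carry the same charge, so the same 1.682 mol of electrons passes through cell 2.
Li⁺ + e⁻ → Li, so n(Li) = 1.682 / 1 = 1.682 mol.
m(Li) = 1.682 × 6.94 = 11.7 g.

11.7 g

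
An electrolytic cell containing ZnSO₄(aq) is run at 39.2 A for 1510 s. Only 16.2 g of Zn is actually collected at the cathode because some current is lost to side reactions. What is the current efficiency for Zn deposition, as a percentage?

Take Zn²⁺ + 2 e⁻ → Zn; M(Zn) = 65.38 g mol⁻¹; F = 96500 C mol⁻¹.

80.8 %

Q = I·t = 39.20 × 1510.0 = 59190 C; n(e⁻) = 59190/96500 = 0.6134 mol.
Theoretical n(Zn) = n(e⁻)/2 = 0.3067 mol, i.e. m_theo = 0.3067 × 65.38 = 20.05 g.
Efficiency = m_actual / m_theo = 16.2 / 20.05 = 80.8 %.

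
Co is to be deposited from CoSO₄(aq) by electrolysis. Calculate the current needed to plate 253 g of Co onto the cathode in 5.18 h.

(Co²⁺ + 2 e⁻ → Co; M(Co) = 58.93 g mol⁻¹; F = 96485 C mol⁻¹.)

n(Co) = 253 / 58.93 = 4.293 mol.
n(e⁻) = 2 × 4.293 = 8.586 mol.
Q = n(e⁻)·F = 8.586 × 96485 = 828500 C.
I = Q/t = 828500 / 18648 s = 44.4 A.

44.4 A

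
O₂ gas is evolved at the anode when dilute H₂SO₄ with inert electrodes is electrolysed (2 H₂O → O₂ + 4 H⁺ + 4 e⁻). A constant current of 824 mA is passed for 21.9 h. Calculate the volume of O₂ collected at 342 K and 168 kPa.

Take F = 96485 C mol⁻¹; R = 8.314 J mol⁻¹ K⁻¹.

2.85 L

Q = I·t = 0.8240 A × 78840 s = 64960 C.
n(e⁻) = Q/F = 64960 / 96485 = 0.6733 mol.
4 electrons are transferred per O₂ molecule, so n(O₂) = 0.6733 / 4 = 0.1683 mol.
V = nRT/P = (0.1683 × 8.314 × 342) / (168 × 10³ Pa) = 0.00285 m³ = 2.85 L.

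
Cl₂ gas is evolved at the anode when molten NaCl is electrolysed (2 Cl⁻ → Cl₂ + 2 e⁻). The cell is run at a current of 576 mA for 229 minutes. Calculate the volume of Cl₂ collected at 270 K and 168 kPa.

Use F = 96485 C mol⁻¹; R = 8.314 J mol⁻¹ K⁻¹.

0.548 L

Q = I·t = 0.5760 A × 13740 s = 7914 C.
n(e⁻) = Q/F = 7914 / 96485 = 0.08203 mol.
2 electrons are transferred per Cl₂ molecule, so n(Cl₂) = 0.08203 / 2 = 0.04101 mol.
V = nRT/P = (0.04101 × 8.314 × 270) / (168 × 10³ Pa) = 5.48 × 10⁻⁴ m³ = 0.548 L.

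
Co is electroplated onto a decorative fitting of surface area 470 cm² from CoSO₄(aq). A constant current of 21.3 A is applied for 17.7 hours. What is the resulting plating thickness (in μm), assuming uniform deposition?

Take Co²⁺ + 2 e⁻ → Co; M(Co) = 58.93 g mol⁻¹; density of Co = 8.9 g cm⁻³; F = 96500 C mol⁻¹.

Q = I·t = 21.30 × 63720 = 1357000 C; n(e⁻) = 14.06 mol.
n(Co) = n(e⁻)/2 = 7.032 mol, so m = 7.032 × 58.93 = 414.4 g.
Volume = m/ρ = 414.4 / 8.9 = 46.56 cm³.
Thickness = V/A = 46.56 / 470 = 0.0991 cm = 991 μm.

991 μm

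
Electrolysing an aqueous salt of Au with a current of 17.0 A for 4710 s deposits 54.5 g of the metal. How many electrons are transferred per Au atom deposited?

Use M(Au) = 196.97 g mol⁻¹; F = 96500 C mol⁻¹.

3

Q = I·t = 17.00 A × 4710.0 s = 80070 C, so n(e⁻) = 80070/96500 = 0.8297 mol.
n(Au) deposited = 54.5 / 196.97 = 0.2767 mol.
Electrons per atom = n(e⁻)/n(Au) = 0.8297 / 0.2767 = 3.00 ≈ 3, so the ion is Au³⁺.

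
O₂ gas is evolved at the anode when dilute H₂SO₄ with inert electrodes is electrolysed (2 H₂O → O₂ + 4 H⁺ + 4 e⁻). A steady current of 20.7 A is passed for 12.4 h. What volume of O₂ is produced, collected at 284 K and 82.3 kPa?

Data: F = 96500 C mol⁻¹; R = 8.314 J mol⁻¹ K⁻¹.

Q = I·t = 20.70 A × 44640 s = 924000 C.
n(e⁻) = Q/F = 924000 / 96500 = 9.576 mol.
4 electrons are transferred per O₂ molecule, so n(O₂) = 9.576 / 4 = 2.394 mol.
V = nRT/P = (2.394 × 8.314 × 284) / (82.3 × 10³ Pa) = 0.0687 m³ = 68.7 L.

68.7 L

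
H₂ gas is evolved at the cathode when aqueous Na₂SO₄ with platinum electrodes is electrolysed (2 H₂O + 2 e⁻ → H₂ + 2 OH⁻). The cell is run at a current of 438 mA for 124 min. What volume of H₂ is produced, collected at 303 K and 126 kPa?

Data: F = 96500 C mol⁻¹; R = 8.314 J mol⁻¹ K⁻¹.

Q = I·t = 0.4380 A × 7440.0 s = 3259 C.
n(e⁻) = Q/F = 3259 / 96500 = 0.03377 mol.
2 electrons are transferred per H₂ molecule, so n(H₂) = 0.03377 / 2 = 0.01688 mol.
V = nRT/P = (0.01688 × 8.314 × 303) / (126 × 10³ Pa) = 3.38 × 10⁻⁴ m³ = 0.338 L.

0.338 L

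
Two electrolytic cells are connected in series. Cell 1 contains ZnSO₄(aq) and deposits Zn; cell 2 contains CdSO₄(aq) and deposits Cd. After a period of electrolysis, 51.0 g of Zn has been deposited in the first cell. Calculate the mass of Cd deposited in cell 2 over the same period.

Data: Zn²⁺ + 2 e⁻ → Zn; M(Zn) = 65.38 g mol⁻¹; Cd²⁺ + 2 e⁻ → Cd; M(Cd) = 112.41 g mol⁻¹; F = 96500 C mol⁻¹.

n(Zn) = 51.0 / 65.38 = 0.7801 mol.
Since Zn²⁺ + 2 e⁻ → Zn, n(e⁻) passed = 2 × 0.7801 = 1.560 mol.
Cells in series carry the same charge, so the same 1.560 mol of electrons passes through cell 2.
Cd²⁺ + 2 e⁻ → Cd, so n(Cd) = 1.560 / 2 = 0.7801 mol.
m(Cd) = 0.7801 × 112.41 = 87.7 g.

87.7 g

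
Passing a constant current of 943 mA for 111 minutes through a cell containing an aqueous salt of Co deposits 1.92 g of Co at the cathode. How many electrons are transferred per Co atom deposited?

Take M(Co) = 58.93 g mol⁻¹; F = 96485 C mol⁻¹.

Q = I·t = 0.9430 A × 6660.0 s = 6280 C, so n(e⁻) = 6280/96485 = 0.06509 mol.
n(Co) deposited = 1.92 / 58.93 = 0.03258 mol.
Electrons per atom = n(e⁻)/n(Co) = 0.06509 / 0.03258 = 2.00 ≈ 2, so the ion is Co²⁺.

2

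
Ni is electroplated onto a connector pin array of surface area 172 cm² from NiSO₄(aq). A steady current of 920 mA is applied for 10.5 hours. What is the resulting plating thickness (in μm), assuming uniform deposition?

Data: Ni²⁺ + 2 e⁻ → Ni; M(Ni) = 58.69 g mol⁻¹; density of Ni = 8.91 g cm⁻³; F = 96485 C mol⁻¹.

69.0 μm

Q = I·t = 0.9200 × 37800 = 34780 C; n(e⁻) = 0.3604 mol.
n(Ni) = n(e⁻)/2 = 0.1802 mol, so m = 0.1802 × 58.69 = 10.58 g.
Volume = m/ρ = 10.58 / 8.91 = 1.187 cm³.
Thickness = V/A = 1.187 / 172 = 0.00690 cm = 69.0 μm.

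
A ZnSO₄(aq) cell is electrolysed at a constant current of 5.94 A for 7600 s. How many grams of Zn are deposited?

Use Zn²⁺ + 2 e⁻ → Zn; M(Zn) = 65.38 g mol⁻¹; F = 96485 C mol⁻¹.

Q = I·t = 5.940 A × 7600.0 s = 45140 C.
n(e⁻) = Q/F = 45140 / 96485 = 0.4679 mol.
Zn²⁺ + 2 e⁻ → Zn, so n(Zn) = n(e⁻)/2 = 0.2339 mol.
m = n·M = 0.2339 × 65.38 = 15.3 g.

15.3 g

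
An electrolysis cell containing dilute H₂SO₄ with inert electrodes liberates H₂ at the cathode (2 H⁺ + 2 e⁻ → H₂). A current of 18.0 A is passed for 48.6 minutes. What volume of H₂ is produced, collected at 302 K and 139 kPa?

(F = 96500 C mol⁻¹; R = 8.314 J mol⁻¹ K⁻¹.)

Q = I·t = 18.00 A × 2916.0 s = 52490 C.
n(e⁻) = Q/F = 52490 / 96500 = 0.5439 mol.
2 electrons are transferred per H₂ molecule, so n(H₂) = 0.5439 / 2 = 0.2720 mol.
V = nRT/P = (0.2720 × 8.314 × 302) / (139 × 10³ Pa) = 0.00491 m³ = 4.91 L.

4.91 L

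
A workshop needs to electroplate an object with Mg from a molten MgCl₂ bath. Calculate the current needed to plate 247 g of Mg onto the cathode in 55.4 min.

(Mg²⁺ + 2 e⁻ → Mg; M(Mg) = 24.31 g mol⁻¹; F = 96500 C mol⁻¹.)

n(Mg) = 247 / 24.31 = 10.16 mol.
n(e⁻) = 2 × 10.16 = 20.32 mol.
Q = n(e⁻)·F = 20.32 × 96500 = 1961000 C.
I = Q/t = 1961000 / 3324.0 s = 590 A.

590 A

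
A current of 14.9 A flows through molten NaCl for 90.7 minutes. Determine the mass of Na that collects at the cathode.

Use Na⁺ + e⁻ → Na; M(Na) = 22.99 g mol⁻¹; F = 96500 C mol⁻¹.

Q = I·t = 14.90 A × 5442.0 s = 81090 C.
n(e⁻) = Q/F = 81090 / 96500 = 0.8403 mol.
Na⁺ + e⁻ → Na, so n(Na) = n(e⁻)/1 = 0.8403 mol.
m = n·M = 0.8403 × 22.99 = 19.3 g.

19.3 g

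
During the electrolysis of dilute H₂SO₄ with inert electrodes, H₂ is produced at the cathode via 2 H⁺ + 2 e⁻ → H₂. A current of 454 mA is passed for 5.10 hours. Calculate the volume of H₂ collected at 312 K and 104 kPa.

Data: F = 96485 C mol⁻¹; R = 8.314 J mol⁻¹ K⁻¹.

Q = I·t = 0.4540 A × 18360 s = 8335 C.
n(e⁻) = Q/F = 8335 / 96485 = 0.08639 mol.
2 electrons are transferred per H₂ molecule, so n(H₂) = 0.08639 / 2 = 0.04320 mol.
V = nRT/P = (0.04320 × 8.314 × 312) / (104 × 10³ Pa) = 0.00108 m³ = 1.08 L.

1.08 L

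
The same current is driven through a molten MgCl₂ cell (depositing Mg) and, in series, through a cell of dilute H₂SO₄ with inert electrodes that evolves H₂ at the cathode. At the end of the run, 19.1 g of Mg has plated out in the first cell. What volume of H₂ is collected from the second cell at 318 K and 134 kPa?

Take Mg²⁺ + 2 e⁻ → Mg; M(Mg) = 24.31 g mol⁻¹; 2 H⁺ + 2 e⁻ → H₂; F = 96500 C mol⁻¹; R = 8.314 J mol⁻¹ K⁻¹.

n(Mg) = 19.1 / 24.31 = 0.7857 mol, so n(e⁻) = 2 × 0.7857 = 1.571 mol.
The cells are in series, so the same 1.571 mol of electrons passes through the second cell.
2 H⁺ + 2 e⁻ → H₂ — 2 mol e⁻ per mol H₂, so n(H₂) = 1.571/2 = 0.7857 mol.
V = nRT/P = (0.7857 × 8.314 × 318) / (134 × 10³) = 0.0155 m³ = 15.5 L.

15.5 L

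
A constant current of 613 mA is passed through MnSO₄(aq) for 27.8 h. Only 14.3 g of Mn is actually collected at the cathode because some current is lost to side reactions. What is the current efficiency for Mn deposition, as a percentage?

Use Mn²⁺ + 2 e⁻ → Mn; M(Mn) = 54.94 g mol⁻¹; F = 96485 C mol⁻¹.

81.9 %

Q = I·t = 0.6130 × 100080 = 61350 C; n(e⁻) = 61350/96485 = 0.6358 mol.
Theoretical n(Mn) = n(e⁻)/2 = 0.3179 mol, i.e. m_theo = 0.3179 × 54.94 = 17.47 g.
Efficiency = m_actual / m_theo = 14.3 / 17.47 = 81.9 %.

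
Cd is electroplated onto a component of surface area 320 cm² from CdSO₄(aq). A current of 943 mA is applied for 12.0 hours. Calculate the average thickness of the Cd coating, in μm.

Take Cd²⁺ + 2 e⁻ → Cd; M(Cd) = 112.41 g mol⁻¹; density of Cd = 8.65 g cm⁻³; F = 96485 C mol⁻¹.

85.7 μm

Q = I·t = 0.9430 × 43200 = 40740 C; n(e⁻) = 0.4222 mol.
n(Cd) = n(e⁻)/2 = 0.2111 mol, so m = 0.2111 × 112.41 = 23.73 g.
Volume = m/ρ = 23.73 / 8.65 = 2.743 cm³.
Thickness = V/A = 2.743 / 320 = 0.00857 cm = 85.7 μm.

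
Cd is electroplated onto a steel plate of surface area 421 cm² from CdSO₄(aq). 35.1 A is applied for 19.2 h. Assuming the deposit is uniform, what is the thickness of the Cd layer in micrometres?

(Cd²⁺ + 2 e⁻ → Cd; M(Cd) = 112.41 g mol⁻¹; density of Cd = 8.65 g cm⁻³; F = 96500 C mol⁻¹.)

3880 μm

Q = I·t = 35.10 × 69120 = 2426000 C; n(e⁻) = 25.14 mol.
n(Cd) = n(e⁻)/2 = 12.57 mol, so m = 12.57 × 112.41 = 1413 g.
Volume = m/ρ = 1413 / 8.65 = 163.4 cm³.
Thickness = V/A = 163.4 / 421 = 0.388 cm = 3880 μm.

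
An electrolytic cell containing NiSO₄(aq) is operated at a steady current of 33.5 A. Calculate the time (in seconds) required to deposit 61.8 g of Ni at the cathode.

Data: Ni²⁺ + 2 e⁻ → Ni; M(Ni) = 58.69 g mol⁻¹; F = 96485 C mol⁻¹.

n(Ni) = m/M = 61.8 / 58.69 = 1.053 mol.
Each Ni atom requires 2 electrons, so n(e⁻) = 2 × 1.053 = 2.106 mol.
Q = n(e⁻)·F = 2.106 × 96485 = 203200 C.
t = Q/I = 203200 / 33.50 A = 6066 s.

6070 s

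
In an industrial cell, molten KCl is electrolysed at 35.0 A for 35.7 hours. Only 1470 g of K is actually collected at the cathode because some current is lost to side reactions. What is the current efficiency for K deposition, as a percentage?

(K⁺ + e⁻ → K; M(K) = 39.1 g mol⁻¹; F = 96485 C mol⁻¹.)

Q = I·t = 35.00 × 128520 = 4498000 C; n(e⁻) = 4498000/96485 = 46.62 mol.
Theoretical n(K) = n(e⁻)/1 = 46.62 mol, i.e. m_theo = 46.62 × 39.1 = 1823 g.
Efficiency = m_actual / m_theo = 1470 / 1823 = 80.6 %.

80.6 %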